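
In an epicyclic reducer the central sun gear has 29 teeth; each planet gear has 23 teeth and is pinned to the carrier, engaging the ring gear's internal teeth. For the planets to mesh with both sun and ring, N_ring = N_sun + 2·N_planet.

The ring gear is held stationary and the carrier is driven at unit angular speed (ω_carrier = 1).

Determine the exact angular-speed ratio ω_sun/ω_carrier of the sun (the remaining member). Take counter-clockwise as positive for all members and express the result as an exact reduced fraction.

N_ring = 29 + 2·23 = 75
29(ω_s−ω_c) = −75(ω_r−ω_c),  ω_r=0, ω_c=1
ω_s = 1 − (75/29)(0−1) = 104/29
ω_s/ω_c = 104/29

104/29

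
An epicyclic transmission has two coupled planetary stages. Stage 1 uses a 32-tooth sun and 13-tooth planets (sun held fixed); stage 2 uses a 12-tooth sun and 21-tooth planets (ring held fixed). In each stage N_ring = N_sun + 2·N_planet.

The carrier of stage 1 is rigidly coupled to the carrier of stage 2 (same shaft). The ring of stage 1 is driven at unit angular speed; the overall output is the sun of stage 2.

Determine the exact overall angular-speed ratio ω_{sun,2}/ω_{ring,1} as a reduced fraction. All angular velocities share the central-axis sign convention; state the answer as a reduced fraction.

319/90

Stage 1: N_ring = 32 + 2·13 = 58
Stage 1: 32(ω_s−ω_c) = −58(ω_r−ω_c),  ω_s=0, ω_r=1
Stage 1: 32(0−ω_c) = −58(1−ω_c)  ⇒  90ω_c = 58  ⇒  ω_c = 29/45
  ⇒ ω_c¹/ω_r¹ = 29/45
Stage 2: N_ring = 12 + 2·21 = 54
Stage 2: 12(ω_s−ω_c) = −54(ω_r−ω_c),  ω_r=0, ω_c=1
Stage 2: ω_s = 1 − (54/12)(0−1) = 11/2
  ⇒ ω_s²/ω_c² = 11/2
Coupling ω_c² = ω_c¹ ⇒ overall = 29/45 × 11/2 = 319/90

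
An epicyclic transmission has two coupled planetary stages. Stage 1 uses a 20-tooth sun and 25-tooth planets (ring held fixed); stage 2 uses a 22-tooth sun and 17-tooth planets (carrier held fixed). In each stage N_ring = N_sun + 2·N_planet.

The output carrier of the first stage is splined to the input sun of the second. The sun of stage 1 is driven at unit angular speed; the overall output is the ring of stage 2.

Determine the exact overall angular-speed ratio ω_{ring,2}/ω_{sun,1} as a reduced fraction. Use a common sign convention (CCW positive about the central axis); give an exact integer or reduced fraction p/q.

Stage 1: N_ring = 20 + 2·25 = 70
Stage 1: 20(ω_s−ω_c) = −70(ω_r−ω_c),  ω_r=0, ω_s=1
Stage 1: 20(1−ω_c) = −70(0−ω_c)  ⇒  90ω_c = 20  ⇒  ω_c = 2/9
  ⇒ ω_c¹/ω_s¹ = 2/9
Stage 2: N_ring = 22 + 2·17 = 56
Stage 2: 22(ω_s−ω_c) = −56(ω_r−ω_c),  ω_c=0, ω_s=1
Stage 2: ω_r = 0 − (22/56)(1−0) = -11/28
  ⇒ ω_r²/ω_s² = -11/28
Coupling ω_s² = ω_c¹ ⇒ overall = 2/9 × -11/28 = -11/126

-11/126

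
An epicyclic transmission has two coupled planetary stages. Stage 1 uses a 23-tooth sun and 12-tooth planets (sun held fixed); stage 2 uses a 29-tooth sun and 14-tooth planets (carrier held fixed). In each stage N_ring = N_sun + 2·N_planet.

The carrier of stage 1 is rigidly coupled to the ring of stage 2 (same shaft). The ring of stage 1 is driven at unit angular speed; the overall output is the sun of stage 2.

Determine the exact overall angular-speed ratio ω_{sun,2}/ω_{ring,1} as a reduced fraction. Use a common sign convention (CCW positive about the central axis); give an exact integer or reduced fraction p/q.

-2679/2030

Stage 1: N_ring = 23 + 2·12 = 47
Stage 1: 23(ω_s−ω_c) = −47(ω_r−ω_c),  ω_s=0, ω_r=1
Stage 1: 23(0−ω_c) = −47(1−ω_c)  ⇒  70ω_c = 47  ⇒  ω_c = 47/70
  ⇒ ω_c¹/ω_r¹ = 47/70
Stage 2: N_ring = 29 + 2·14 = 57
Stage 2: 29(ω_s−ω_c) = −57(ω_r−ω_c),  ω_c=0, ω_r=1
Stage 2: ω_s = 0 − (57/29)(1−0) = -57/29
  ⇒ ω_s²/ω_r² = -57/29
Coupling ω_r² = ω_c¹ ⇒ overall = 47/70 × -57/29 = -2679/2030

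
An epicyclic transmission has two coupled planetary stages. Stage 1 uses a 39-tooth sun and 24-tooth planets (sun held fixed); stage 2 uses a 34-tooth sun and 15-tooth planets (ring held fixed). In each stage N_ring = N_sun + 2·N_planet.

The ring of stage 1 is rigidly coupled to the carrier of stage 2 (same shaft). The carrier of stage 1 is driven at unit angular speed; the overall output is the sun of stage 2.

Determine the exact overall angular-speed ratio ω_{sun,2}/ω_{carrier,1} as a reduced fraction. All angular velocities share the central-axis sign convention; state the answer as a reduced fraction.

2058/493

Stage 1: N_ring = 39 + 2·24 = 87
Stage 1: 39(ω_s−ω_c) = −87(ω_r−ω_c),  ω_s=0, ω_c=1
Stage 1: ω_r = 1 − (39/87)(0−1) = 42/29
  ⇒ ω_r¹/ω_c¹ = 42/29
Stage 2: N_ring = 34 + 2·15 = 64
Stage 2: 34(ω_s−ω_c) = −64(ω_r−ω_c),  ω_r=0, ω_c=1
Stage 2: ω_s = 1 − (64/34)(0−1) = 49/17
  ⇒ ω_s²/ω_c² = 49/17
Coupling ω_c² = ω_r¹ ⇒ overall = 42/29 × 49/17 = 2058/493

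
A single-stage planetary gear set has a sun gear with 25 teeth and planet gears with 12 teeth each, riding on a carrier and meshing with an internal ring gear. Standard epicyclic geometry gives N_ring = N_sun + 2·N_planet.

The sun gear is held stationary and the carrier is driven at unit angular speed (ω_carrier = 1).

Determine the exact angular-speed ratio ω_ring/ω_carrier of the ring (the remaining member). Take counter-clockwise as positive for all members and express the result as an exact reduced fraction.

N_ring = 25 + 2·12 = 49
25(ω_s−ω_c) = −49(ω_r−ω_c),  ω_s=0, ω_c=1
ω_r = 1 − (25/49)(0−1) = 74/49
ω_r/ω_c = 74/49

74/49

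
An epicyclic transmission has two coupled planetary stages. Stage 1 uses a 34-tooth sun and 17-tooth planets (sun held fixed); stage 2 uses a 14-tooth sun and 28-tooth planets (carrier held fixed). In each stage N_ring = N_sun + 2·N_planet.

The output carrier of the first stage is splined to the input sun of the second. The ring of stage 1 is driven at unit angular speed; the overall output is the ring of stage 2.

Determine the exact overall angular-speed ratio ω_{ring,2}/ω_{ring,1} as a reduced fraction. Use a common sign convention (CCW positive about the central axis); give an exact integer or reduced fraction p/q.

-2/15

Stage 1: N_ring = 34 + 2·17 = 68
Stage 1: 34(ω_s−ω_c) = −68(ω_r−ω_c),  ω_s=0, ω_r=1
Stage 1: 34(0−ω_c) = −68(1−ω_c)  ⇒  102ω_c = 68  ⇒  ω_c = 2/3
  ⇒ ω_c¹/ω_r¹ = 2/3
Stage 2: N_ring = 14 + 2·28 = 70
Stage 2: 14(ω_s−ω_c) = −70(ω_r−ω_c),  ω_c=0, ω_s=1
Stage 2: ω_r = 0 − (14/70)(1−0) = -1/5
  ⇒ ω_r²/ω_s² = -1/5
Coupling ω_s² = ω_c¹ ⇒ overall = 2/3 × -1/5 = -2/15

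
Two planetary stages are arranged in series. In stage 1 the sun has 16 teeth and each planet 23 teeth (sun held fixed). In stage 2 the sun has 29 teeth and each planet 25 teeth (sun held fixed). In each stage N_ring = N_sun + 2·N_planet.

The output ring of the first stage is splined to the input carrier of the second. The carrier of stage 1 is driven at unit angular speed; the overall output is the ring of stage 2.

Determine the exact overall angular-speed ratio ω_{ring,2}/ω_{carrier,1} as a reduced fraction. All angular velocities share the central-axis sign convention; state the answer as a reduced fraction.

Stage 1: N_ring = 16 + 2·23 = 62
Stage 1: 16(ω_s−ω_c) = −62(ω_r−ω_c),  ω_s=0, ω_c=1
Stage 1: ω_r = 1 − (16/62)(0−1) = 39/31
  ⇒ ω_r¹/ω_c¹ = 39/31
Stage 2: N_ring = 29 + 2·25 = 79
Stage 2: 29(ω_s−ω_c) = −79(ω_r−ω_c),  ω_s=0, ω_c=1
Stage 2: ω_r = 1 − (29/79)(0−1) = 108/79
  ⇒ ω_r²/ω_c² = 108/79
Coupling ω_c² = ω_r¹ ⇒ overall = 39/31 × 108/79 = 4212/2449

4212/2449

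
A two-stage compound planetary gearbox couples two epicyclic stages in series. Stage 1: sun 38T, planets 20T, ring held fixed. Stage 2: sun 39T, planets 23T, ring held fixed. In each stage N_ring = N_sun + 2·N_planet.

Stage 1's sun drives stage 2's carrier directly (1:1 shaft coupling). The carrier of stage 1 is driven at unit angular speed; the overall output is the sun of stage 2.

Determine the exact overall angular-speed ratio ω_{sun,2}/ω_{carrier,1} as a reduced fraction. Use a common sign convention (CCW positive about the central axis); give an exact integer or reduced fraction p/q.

Stage 1: N_ring = 38 + 2·20 = 78
Stage 1: 38(ω_s−ω_c) = −78(ω_r−ω_c),  ω_r=0, ω_c=1
Stage 1: ω_s = 1 − (78/38)(0−1) = 58/19
  ⇒ ω_s¹/ω_c¹ = 58/19
Stage 2: N_ring = 39 + 2·23 = 85
Stage 2: 39(ω_s−ω_c) = −85(ω_r−ω_c),  ω_r=0, ω_c=1
Stage 2: ω_s = 1 − (85/39)(0−1) = 124/39
  ⇒ ω_s²/ω_c² = 124/39
Coupling ω_c² = ω_s¹ ⇒ overall = 58/19 × 124/39 = 7192/741

7192/741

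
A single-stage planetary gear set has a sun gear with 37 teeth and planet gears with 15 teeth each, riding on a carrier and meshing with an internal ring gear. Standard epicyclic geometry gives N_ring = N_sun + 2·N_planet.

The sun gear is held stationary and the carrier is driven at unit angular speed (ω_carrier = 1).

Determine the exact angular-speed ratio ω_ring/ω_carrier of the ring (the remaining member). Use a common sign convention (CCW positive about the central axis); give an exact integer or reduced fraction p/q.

N_ring = 37 + 2·15 = 67
37(ω_s−ω_c) = −67(ω_r−ω_c),  ω_s=0, ω_c=1
ω_r = 1 − (37/67)(0−1) = 104/67
ω_r/ω_c = 104/67

104/67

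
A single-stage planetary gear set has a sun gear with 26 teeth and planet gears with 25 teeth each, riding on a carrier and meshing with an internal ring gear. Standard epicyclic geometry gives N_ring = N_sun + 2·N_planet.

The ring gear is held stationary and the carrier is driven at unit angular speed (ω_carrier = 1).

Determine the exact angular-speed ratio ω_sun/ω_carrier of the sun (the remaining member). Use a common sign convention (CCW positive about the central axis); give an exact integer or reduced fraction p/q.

51/13

N_ring = 26 + 2·25 = 76
26(ω_s−ω_c) = −76(ω_r−ω_c),  ω_r=0, ω_c=1
ω_s = 1 − (76/26)(0−1) = 51/13
ω_s/ω_c = 51/13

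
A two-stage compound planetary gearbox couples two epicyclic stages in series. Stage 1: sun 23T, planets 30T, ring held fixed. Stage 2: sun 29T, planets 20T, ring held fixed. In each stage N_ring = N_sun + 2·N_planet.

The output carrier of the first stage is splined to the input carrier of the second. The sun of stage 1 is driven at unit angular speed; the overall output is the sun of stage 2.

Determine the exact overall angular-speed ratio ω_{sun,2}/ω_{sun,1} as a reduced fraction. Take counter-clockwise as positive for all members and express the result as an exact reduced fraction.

Stage 1: N_ring = 23 + 2·30 = 83
Stage 1: 23(ω_s−ω_c) = −83(ω_r−ω_c),  ω_r=0, ω_s=1
Stage 1: 23(1−ω_c) = −83(0−ω_c)  ⇒  106ω_c = 23  ⇒  ω_c = 23/106
  ⇒ ω_c¹/ω_s¹ = 23/106
Stage 2: N_ring = 29 + 2·20 = 69
Stage 2: 29(ω_s−ω_c) = −69(ω_r−ω_c),  ω_r=0, ω_c=1
Stage 2: ω_s = 1 − (69/29)(0−1) = 98/29
  ⇒ ω_s²/ω_c² = 98/29
Coupling ω_c² = ω_c¹ ⇒ overall = 23/106 × 98/29 = 1127/1537

1127/1537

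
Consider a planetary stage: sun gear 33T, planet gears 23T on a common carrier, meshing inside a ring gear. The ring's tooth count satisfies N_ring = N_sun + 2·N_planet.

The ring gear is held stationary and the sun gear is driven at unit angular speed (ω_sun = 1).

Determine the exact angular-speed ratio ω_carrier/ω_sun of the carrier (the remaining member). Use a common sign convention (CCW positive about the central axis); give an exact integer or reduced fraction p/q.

33/112

N_ring = 33 + 2·23 = 79
33(ω_s−ω_c) = −79(ω_r−ω_c),  ω_r=0, ω_s=1
33(1−ω_c) = −79(0−ω_c)  ⇒  112ω_c = 33  ⇒  ω_c = 33/112
ω_c/ω_s = 33/112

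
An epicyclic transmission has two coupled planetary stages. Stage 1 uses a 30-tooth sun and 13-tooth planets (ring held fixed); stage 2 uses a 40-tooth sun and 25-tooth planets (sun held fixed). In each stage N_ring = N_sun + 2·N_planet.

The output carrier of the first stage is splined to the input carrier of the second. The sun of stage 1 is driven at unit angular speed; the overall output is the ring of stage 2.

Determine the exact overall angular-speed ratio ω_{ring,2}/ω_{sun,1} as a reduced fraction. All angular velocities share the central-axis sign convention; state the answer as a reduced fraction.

Stage 1: N_ring = 30 + 2·13 = 56
Stage 1: 30(ω_s−ω_c) = −56(ω_r−ω_c),  ω_r=0, ω_s=1
Stage 1: 30(1−ω_c) = −56(0−ω_c)  ⇒  86ω_c = 30  ⇒  ω_c = 15/43
  ⇒ ω_c¹/ω_s¹ = 15/43
Stage 2: N_ring = 40 + 2·25 = 90
Stage 2: 40(ω_s−ω_c) = −90(ω_r−ω_c),  ω_s=0, ω_c=1
Stage 2: ω_r = 1 − (40/90)(0−1) = 13/9
  ⇒ ω_r²/ω_c² = 13/9
Coupling ω_c² = ω_c¹ ⇒ overall = 15/43 × 13/9 = 65/129

65/129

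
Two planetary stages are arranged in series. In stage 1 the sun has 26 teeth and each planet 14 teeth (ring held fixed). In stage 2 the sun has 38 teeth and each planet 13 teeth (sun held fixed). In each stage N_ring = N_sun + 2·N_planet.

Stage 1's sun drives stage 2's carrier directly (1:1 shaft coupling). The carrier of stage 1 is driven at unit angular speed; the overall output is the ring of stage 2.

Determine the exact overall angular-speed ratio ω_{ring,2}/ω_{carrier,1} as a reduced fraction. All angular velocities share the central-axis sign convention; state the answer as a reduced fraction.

255/52

Stage 1: N_ring = 26 + 2·14 = 54
Stage 1: 26(ω_s−ω_c) = −54(ω_r−ω_c),  ω_r=0, ω_c=1
Stage 1: ω_s = 1 − (54/26)(0−1) = 40/13
  ⇒ ω_s¹/ω_c¹ = 40/13
Stage 2: N_ring = 38 + 2·13 = 64
Stage 2: 38(ω_s−ω_c) = −64(ω_r−ω_c),  ω_s=0, ω_c=1
Stage 2: ω_r = 1 − (38/64)(0−1) = 51/32
  ⇒ ω_r²/ω_c² = 51/32
Coupling ω_c² = ω_s¹ ⇒ overall = 40/13 × 51/32 = 255/52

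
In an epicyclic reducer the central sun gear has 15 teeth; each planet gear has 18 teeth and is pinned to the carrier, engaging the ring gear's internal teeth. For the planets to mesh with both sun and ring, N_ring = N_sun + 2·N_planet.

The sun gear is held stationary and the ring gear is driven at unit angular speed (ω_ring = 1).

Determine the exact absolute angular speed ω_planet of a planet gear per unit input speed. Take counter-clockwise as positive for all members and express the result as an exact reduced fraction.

17/12

N_ring = 15 + 2·18 = 51
15(ω_s−ω_c) = −51(ω_r−ω_c),  ω_s=0, ω_r=1
15(0−ω_c) = −51(1−ω_c)  ⇒  66ω_c = 51  ⇒  ω_c = 17/22
sun–planet: 15·(0−17/22) = −18·(ω_p−ω_c)  ⇒  ω_p−ω_c = −(15/18)·(-17/22) = 85/132
ω_p = 17/22 + 85/132 = 17/12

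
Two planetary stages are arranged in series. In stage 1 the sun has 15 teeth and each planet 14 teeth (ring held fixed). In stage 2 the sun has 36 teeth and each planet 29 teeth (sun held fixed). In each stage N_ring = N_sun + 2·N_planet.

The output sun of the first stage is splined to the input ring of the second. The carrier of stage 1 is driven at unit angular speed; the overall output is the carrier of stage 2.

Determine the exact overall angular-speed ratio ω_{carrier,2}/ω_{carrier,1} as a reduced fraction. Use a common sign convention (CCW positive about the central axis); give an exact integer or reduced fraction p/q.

2726/975

Stage 1: N_ring = 15 + 2·14 = 43
Stage 1: 15(ω_s−ω_c) = −43(ω_r−ω_c),  ω_r=0, ω_c=1
Stage 1: ω_s = 1 − (43/15)(0−1) = 58/15
  ⇒ ω_s¹/ω_c¹ = 58/15
Stage 2: N_ring = 36 + 2·29 = 94
Stage 2: 36(ω_s−ω_c) = −94(ω_r−ω_c),  ω_s=0, ω_r=1
Stage 2: 36(0−ω_c) = −94(1−ω_c)  ⇒  130ω_c = 94  ⇒  ω_c = 47/65
  ⇒ ω_c²/ω_r² = 47/65
Coupling ω_r² = ω_s¹ ⇒ overall = 58/15 × 47/65 = 2726/975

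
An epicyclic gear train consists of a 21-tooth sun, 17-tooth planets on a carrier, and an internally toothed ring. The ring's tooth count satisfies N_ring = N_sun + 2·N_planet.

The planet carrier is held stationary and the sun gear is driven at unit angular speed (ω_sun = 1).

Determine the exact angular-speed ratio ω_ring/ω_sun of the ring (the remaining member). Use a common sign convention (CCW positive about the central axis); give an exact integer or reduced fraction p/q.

-21/55

N_ring = 21 + 2·17 = 55
21(ω_s−ω_c) = −55(ω_r−ω_c),  ω_c=0, ω_s=1
ω_r = 0 − (21/55)(1−0) = -21/55
ω_r/ω_s = -21/55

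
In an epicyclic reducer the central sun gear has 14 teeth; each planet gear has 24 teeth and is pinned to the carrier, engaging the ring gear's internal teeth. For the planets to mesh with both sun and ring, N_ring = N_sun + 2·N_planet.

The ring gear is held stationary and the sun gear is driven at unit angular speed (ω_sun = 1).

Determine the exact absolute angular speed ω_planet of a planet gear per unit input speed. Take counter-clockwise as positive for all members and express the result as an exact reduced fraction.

-7/24

N_ring = 14 + 2·24 = 62
14(ω_s−ω_c) = −62(ω_r−ω_c),  ω_r=0, ω_s=1
14(1−ω_c) = −62(0−ω_c)  ⇒  76ω_c = 14  ⇒  ω_c = 7/38
sun–planet: 14·(1−7/38) = −24·(ω_p−ω_c)  ⇒  ω_p−ω_c = −(14/24)·(31/38) = -217/456
ω_p = 7/38 − 217/456 = -7/24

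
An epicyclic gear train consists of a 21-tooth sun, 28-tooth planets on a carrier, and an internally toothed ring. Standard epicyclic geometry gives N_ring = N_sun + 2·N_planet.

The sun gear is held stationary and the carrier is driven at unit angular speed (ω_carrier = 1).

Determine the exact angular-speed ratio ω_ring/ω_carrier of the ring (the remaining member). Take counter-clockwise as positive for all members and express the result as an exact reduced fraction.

14/11

N_ring = 21 + 2·28 = 77
21(ω_s−ω_c) = −77(ω_r−ω_c),  ω_s=0, ω_c=1
ω_r = 1 − (21/77)(0−1) = 14/11
ω_r/ω_c = 14/11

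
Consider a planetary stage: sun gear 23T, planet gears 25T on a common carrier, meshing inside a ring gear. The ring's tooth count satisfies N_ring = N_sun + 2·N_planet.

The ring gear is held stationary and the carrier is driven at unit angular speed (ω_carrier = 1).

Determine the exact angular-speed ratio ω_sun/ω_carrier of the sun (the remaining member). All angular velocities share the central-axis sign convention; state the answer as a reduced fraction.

N_ring = 23 + 2·25 = 73
23(ω_s−ω_c) = −73(ω_r−ω_c),  ω_r=0, ω_c=1
ω_s = 1 − (73/23)(0−1) = 96/23
ω_s/ω_c = 96/23

96/23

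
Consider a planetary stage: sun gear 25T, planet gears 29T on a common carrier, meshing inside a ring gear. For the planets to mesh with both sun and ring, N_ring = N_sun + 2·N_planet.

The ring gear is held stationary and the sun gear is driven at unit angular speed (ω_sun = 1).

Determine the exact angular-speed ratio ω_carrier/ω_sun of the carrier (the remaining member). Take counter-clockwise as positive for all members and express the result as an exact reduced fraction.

N_ring = 25 + 2·29 = 83
25(ω_s−ω_c) = −83(ω_r−ω_c),  ω_r=0, ω_s=1
25(1−ω_c) = −83(0−ω_c)  ⇒  108ω_c = 25  ⇒  ω_c = 25/108
ω_c/ω_s = 25/108

25/108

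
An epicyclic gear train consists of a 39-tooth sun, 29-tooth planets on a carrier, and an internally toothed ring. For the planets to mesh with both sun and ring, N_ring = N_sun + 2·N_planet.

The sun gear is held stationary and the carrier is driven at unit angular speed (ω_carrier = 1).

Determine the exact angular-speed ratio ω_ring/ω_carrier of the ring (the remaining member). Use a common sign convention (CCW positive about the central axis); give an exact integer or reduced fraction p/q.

136/97

N_ring = 39 + 2·29 = 97
39(ω_s−ω_c) = −97(ω_r−ω_c),  ω_s=0, ω_c=1
ω_r = 1 − (39/97)(0−1) = 136/97
ω_r/ω_c = 136/97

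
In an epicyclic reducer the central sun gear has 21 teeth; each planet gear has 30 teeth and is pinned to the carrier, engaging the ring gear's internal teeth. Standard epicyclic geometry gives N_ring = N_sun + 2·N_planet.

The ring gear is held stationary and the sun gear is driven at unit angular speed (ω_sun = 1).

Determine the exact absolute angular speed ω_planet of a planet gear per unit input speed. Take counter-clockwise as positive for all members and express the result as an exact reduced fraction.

-7/20

N_ring = 21 + 2·30 = 81
21(ω_s−ω_c) = −81(ω_r−ω_c),  ω_r=0, ω_s=1
21(1−ω_c) = −81(0−ω_c)  ⇒  102ω_c = 21  ⇒  ω_c = 7/34
sun–planet: 21·(1−7/34) = −30·(ω_p−ω_c)  ⇒  ω_p−ω_c = −(21/30)·(27/34) = -189/340
ω_p = 7/34 − 189/340 = -7/20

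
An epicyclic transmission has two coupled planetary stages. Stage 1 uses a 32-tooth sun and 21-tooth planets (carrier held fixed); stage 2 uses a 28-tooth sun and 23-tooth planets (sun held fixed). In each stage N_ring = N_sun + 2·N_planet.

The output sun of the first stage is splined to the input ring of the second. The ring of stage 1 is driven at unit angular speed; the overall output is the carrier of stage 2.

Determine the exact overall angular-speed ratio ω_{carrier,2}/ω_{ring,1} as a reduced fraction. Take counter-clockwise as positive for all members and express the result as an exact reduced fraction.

Stage 1: N_ring = 32 + 2·21 = 74
Stage 1: 32(ω_s−ω_c) = −74(ω_r−ω_c),  ω_c=0, ω_r=1
Stage 1: ω_s = 0 − (74/32)(1−0) = -37/16
  ⇒ ω_s¹/ω_r¹ = -37/16
Stage 2: N_ring = 28 + 2·23 = 74
Stage 2: 28(ω_s−ω_c) = −74(ω_r−ω_c),  ω_s=0, ω_r=1
Stage 2: 28(0−ω_c) = −74(1−ω_c)  ⇒  102ω_c = 74  ⇒  ω_c = 37/51
  ⇒ ω_c²/ω_r² = 37/51
Coupling ω_r² = ω_s¹ ⇒ overall = -37/16 × 37/51 = -1369/816

-1369/816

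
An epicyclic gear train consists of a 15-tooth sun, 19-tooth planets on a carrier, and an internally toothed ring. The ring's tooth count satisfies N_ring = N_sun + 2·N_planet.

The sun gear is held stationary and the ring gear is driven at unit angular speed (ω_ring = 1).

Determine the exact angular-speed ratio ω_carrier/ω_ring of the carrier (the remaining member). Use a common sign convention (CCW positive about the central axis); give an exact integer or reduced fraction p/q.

53/68

N_ring = 15 + 2·19 = 53
15(ω_s−ω_c) = −53(ω_r−ω_c),  ω_s=0, ω_r=1
15(0−ω_c) = −53(1−ω_c)  ⇒  68ω_c = 53  ⇒  ω_c = 53/68
ω_c/ω_r = 53/68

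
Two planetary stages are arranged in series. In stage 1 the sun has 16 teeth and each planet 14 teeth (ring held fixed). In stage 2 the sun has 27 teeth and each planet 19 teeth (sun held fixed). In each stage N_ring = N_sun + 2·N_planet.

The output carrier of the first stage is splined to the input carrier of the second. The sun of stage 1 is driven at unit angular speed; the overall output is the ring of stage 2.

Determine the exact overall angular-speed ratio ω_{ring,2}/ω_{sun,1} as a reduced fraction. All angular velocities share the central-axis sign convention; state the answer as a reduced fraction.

Stage 1: N_ring = 16 + 2·14 = 44
Stage 1: 16(ω_s−ω_c) = −44(ω_r−ω_c),  ω_r=0, ω_s=1
Stage 1: 16(1−ω_c) = −44(0−ω_c)  ⇒  60ω_c = 16  ⇒  ω_c = 4/15
  ⇒ ω_c¹/ω_s¹ = 4/15
Stage 2: N_ring = 27 + 2·19 = 65
Stage 2: 27(ω_s−ω_c) = −65(ω_r−ω_c),  ω_s=0, ω_c=1
Stage 2: ω_r = 1 − (27/65)(0−1) = 92/65
  ⇒ ω_r²/ω_c² = 92/65
Coupling ω_c² = ω_c¹ ⇒ overall = 4/15 × 92/65 = 368/975

368/975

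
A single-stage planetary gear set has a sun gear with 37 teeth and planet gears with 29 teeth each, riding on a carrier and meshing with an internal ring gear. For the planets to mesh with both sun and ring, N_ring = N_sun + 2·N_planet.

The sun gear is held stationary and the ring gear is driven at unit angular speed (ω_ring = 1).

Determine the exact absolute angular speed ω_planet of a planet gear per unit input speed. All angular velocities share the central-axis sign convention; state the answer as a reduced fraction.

N_ring = 37 + 2·29 = 95
37(ω_s−ω_c) = −95(ω_r−ω_c),  ω_s=0, ω_r=1
37(0−ω_c) = −95(1−ω_c)  ⇒  132ω_c = 95  ⇒  ω_c = 95/132
sun–planet: 37·(0−95/132) = −29·(ω_p−ω_c)  ⇒  ω_p−ω_c = −(37/29)·(-95/132) = 3515/3828
ω_p = 95/132 + 3515/3828 = 95/58

95/58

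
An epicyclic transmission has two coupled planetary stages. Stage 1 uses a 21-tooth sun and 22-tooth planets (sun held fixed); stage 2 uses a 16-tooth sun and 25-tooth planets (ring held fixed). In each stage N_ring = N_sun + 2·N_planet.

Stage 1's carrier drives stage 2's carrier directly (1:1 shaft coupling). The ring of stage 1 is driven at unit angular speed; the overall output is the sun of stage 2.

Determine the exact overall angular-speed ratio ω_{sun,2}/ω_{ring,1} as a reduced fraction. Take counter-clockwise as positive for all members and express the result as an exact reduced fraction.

Stage 1: N_ring = 21 + 2·22 = 65
Stage 1: 21(ω_s−ω_c) = −65(ω_r−ω_c),  ω_s=0, ω_r=1
Stage 1: 21(0−ω_c) = −65(1−ω_c)  ⇒  86ω_c = 65  ⇒  ω_c = 65/86
  ⇒ ω_c¹/ω_r¹ = 65/86
Stage 2: N_ring = 16 + 2·25 = 66
Stage 2: 16(ω_s−ω_c) = −66(ω_r−ω_c),  ω_r=0, ω_c=1
Stage 2: ω_s = 1 − (66/16)(0−1) = 41/8
  ⇒ ω_s²/ω_c² = 41/8
Coupling ω_c² = ω_c¹ ⇒ overall = 65/86 × 41/8 = 2665/688

2665/688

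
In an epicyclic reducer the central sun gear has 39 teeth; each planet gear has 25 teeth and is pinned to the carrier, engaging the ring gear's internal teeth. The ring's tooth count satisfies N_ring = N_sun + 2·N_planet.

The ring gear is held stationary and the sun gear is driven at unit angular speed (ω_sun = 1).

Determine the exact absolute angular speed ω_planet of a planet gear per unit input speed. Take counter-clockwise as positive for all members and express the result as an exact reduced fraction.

N_ring = 39 + 2·25 = 89
39(ω_s−ω_c) = −89(ω_r−ω_c),  ω_r=0, ω_s=1
39(1−ω_c) = −89(0−ω_c)  ⇒  128ω_c = 39  ⇒  ω_c = 39/128
sun–planet: 39·(1−39/128) = −25·(ω_p−ω_c)  ⇒  ω_p−ω_c = −(39/25)·(89/128) = -3471/3200
ω_p = 39/128 − 3471/3200 = -39/50

-39/50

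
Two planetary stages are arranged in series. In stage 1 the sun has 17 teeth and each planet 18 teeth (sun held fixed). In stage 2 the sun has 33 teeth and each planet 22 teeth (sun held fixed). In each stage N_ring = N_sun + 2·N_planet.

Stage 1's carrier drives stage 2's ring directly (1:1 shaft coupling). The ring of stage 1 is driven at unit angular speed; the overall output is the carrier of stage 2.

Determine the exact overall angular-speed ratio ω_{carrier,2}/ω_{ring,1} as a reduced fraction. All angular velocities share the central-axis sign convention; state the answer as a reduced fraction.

53/100

Stage 1: N_ring = 17 + 2·18 = 53
Stage 1: 17(ω_s−ω_c) = −53(ω_r−ω_c),  ω_s=0, ω_r=1
Stage 1: 17(0−ω_c) = −53(1−ω_c)  ⇒  70ω_c = 53  ⇒  ω_c = 53/70
  ⇒ ω_c¹/ω_r¹ = 53/70
Stage 2: N_ring = 33 + 2·22 = 77
Stage 2: 33(ω_s−ω_c) = −77(ω_r−ω_c),  ω_s=0, ω_r=1
Stage 2: 33(0−ω_c) = −77(1−ω_c)  ⇒  110ω_c = 77  ⇒  ω_c = 7/10
  ⇒ ω_c²/ω_r² = 7/10
Coupling ω_r² = ω_c¹ ⇒ overall = 53/70 × 7/10 = 53/100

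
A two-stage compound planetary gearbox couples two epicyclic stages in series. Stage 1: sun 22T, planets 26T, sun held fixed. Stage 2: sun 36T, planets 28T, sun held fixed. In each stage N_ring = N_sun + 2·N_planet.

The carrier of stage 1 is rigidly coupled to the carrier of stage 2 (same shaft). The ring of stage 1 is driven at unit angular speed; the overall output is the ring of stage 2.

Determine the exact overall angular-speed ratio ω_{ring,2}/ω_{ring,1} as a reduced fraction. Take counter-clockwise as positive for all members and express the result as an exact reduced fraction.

Stage 1: N_ring = 22 + 2·26 = 74
Stage 1: 22(ω_s−ω_c) = −74(ω_r−ω_c),  ω_s=0, ω_r=1
Stage 1: 22(0−ω_c) = −74(1−ω_c)  ⇒  96ω_c = 74  ⇒  ω_c = 37/48
  ⇒ ω_c¹/ω_r¹ = 37/48
Stage 2: N_ring = 36 + 2·28 = 92
Stage 2: 36(ω_s−ω_c) = −92(ω_r−ω_c),  ω_s=0, ω_c=1
Stage 2: ω_r = 1 − (36/92)(0−1) = 32/23
  ⇒ ω_r²/ω_c² = 32/23
Coupling ω_c² = ω_c¹ ⇒ overall = 37/48 × 32/23 = 74/69

74/69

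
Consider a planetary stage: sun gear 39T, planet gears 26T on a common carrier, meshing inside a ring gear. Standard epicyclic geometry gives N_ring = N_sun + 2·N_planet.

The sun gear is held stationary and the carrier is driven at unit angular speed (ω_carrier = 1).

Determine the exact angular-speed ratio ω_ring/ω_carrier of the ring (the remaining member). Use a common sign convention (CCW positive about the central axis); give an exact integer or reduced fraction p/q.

N_ring = 39 + 2·26 = 91
39(ω_s−ω_c) = −91(ω_r−ω_c),  ω_s=0, ω_c=1
ω_r = 1 − (39/91)(0−1) = 10/7
ω_r/ω_c = 10/7

10/7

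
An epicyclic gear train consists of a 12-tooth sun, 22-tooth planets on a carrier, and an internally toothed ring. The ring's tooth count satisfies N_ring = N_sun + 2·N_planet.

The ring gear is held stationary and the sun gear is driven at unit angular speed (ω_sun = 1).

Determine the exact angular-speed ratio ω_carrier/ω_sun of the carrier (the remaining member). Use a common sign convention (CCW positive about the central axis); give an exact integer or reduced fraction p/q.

3/17

N_ring = 12 + 2·22 = 56
12(ω_s−ω_c) = −56(ω_r−ω_c),  ω_r=0, ω_s=1
12(1−ω_c) = −56(0−ω_c)  ⇒  68ω_c = 12  ⇒  ω_c = 3/17
ω_c/ω_s = 3/17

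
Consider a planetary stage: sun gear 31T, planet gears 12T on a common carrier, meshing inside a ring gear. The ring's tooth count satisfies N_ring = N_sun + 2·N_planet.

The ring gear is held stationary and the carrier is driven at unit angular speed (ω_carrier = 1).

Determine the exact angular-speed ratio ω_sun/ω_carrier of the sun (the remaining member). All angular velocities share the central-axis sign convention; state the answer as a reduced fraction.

86/31

N_ring = 31 + 2·12 = 55
31(ω_s−ω_c) = −55(ω_r−ω_c),  ω_r=0, ω_c=1
ω_s = 1 − (55/31)(0−1) = 86/31
ω_s/ω_c = 86/31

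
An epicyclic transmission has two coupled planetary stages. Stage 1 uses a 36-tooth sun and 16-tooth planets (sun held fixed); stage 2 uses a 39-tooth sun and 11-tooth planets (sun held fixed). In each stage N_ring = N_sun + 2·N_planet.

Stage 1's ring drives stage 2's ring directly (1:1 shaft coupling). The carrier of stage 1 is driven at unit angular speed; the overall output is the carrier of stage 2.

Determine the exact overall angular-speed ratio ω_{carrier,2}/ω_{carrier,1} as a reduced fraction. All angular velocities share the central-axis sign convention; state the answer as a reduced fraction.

793/850

Stage 1: N_ring = 36 + 2·16 = 68
Stage 1: 36(ω_s−ω_c) = −68(ω_r−ω_c),  ω_s=0, ω_c=1
Stage 1: ω_r = 1 − (36/68)(0−1) = 26/17
  ⇒ ω_r¹/ω_c¹ = 26/17
Stage 2: N_ring = 39 + 2·11 = 61
Stage 2: 39(ω_s−ω_c) = −61(ω_r−ω_c),  ω_s=0, ω_r=1
Stage 2: 39(0−ω_c) = −61(1−ω_c)  ⇒  100ω_c = 61  ⇒  ω_c = 61/100
  ⇒ ω_c²/ω_r² = 61/100
Coupling ω_r² = ω_r¹ ⇒ overall = 26/17 × 61/100 = 793/850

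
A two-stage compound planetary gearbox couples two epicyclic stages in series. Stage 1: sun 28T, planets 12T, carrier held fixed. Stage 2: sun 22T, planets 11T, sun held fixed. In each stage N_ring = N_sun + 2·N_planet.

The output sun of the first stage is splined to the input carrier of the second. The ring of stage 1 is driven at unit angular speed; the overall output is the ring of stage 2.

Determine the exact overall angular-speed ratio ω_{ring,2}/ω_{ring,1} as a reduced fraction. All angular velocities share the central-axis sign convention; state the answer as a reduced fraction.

Stage 1: N_ring = 28 + 2·12 = 52
Stage 1: 28(ω_s−ω_c) = −52(ω_r−ω_c),  ω_c=0, ω_r=1
Stage 1: ω_s = 0 − (52/28)(1−0) = -13/7
  ⇒ ω_s¹/ω_r¹ = -13/7
Stage 2: N_ring = 22 + 2·11 = 44
Stage 2: 22(ω_s−ω_c) = −44(ω_r−ω_c),  ω_s=0, ω_c=1
Stage 2: ω_r = 1 − (22/44)(0−1) = 3/2
  ⇒ ω_r²/ω_c² = 3/2
Coupling ω_c² = ω_s¹ ⇒ overall = -13/7 × 3/2 = -39/14

-39/14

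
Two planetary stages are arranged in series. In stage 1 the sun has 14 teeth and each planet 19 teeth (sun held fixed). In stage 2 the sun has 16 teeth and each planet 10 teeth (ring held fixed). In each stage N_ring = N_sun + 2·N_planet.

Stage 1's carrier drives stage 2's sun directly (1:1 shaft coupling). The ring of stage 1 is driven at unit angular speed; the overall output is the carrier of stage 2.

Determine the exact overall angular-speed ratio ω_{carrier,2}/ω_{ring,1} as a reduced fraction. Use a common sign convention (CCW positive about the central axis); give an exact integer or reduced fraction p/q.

Stage 1: N_ring = 14 + 2·19 = 52
Stage 1: 14(ω_s−ω_c) = −52(ω_r−ω_c),  ω_s=0, ω_r=1
Stage 1: 14(0−ω_c) = −52(1−ω_c)  ⇒  66ω_c = 52  ⇒  ω_c = 26/33
  ⇒ ω_c¹/ω_r¹ = 26/33
Stage 2: N_ring = 16 + 2·10 = 36
Stage 2: 16(ω_s−ω_c) = −36(ω_r−ω_c),  ω_r=0, ω_s=1
Stage 2: 16(1−ω_c) = −36(0−ω_c)  ⇒  52ω_c = 16  ⇒  ω_c = 4/13
  ⇒ ω_c²/ω_s² = 4/13
Coupling ω_s² = ω_c¹ ⇒ overall = 26/33 × 4/13 = 8/33

8/33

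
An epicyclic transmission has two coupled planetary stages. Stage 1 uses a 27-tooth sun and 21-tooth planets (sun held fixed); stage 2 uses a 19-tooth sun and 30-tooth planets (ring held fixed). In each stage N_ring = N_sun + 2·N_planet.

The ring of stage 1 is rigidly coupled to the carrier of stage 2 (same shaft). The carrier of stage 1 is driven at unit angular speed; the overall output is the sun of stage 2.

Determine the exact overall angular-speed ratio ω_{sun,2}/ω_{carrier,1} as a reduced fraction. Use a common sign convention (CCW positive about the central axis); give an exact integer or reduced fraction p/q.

Stage 1: N_ring = 27 + 2·21 = 69
Stage 1: 27(ω_s−ω_c) = −69(ω_r−ω_c),  ω_s=0, ω_c=1
Stage 1: ω_r = 1 − (27/69)(0−1) = 32/23
  ⇒ ω_r¹/ω_c¹ = 32/23
Stage 2: N_ring = 19 + 2·30 = 79
Stage 2: 19(ω_s−ω_c) = −79(ω_r−ω_c),  ω_r=0, ω_c=1
Stage 2: ω_s = 1 − (79/19)(0−1) = 98/19
  ⇒ ω_s²/ω_c² = 98/19
Coupling ω_c² = ω_r¹ ⇒ overall = 32/23 × 98/19 = 3136/437

3136/437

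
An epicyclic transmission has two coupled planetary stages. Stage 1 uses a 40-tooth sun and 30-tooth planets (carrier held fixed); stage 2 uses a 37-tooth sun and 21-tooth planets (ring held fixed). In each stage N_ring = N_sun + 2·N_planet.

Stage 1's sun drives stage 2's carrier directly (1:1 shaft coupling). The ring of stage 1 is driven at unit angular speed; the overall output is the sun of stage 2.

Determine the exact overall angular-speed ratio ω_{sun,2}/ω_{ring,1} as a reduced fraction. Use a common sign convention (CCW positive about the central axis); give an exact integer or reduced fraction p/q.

-290/37

Stage 1: N_ring = 40 + 2·30 = 100
Stage 1: 40(ω_s−ω_c) = −100(ω_r−ω_c),  ω_c=0, ω_r=1
Stage 1: ω_s = 0 − (100/40)(1−0) = -5/2
  ⇒ ω_s¹/ω_r¹ = -5/2
Stage 2: N_ring = 37 + 2·21 = 79
Stage 2: 37(ω_s−ω_c) = −79(ω_r−ω_c),  ω_r=0, ω_c=1
Stage 2: ω_s = 1 − (79/37)(0−1) = 116/37
  ⇒ ω_s²/ω_c² = 116/37
Coupling ω_c² = ω_s¹ ⇒ overall = -5/2 × 116/37 = -290/37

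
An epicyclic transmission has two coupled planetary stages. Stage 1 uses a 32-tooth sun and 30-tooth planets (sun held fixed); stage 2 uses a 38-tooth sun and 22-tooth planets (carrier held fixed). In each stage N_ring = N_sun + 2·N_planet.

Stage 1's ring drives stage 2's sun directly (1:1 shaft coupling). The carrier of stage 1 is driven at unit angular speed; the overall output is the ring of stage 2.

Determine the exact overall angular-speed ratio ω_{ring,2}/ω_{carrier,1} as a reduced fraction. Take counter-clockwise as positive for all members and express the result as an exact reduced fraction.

Stage 1: N_ring = 32 + 2·30 = 92
Stage 1: 32(ω_s−ω_c) = −92(ω_r−ω_c),  ω_s=0, ω_c=1
Stage 1: ω_r = 1 − (32/92)(0−1) = 31/23
  ⇒ ω_r¹/ω_c¹ = 31/23
Stage 2: N_ring = 38 + 2·22 = 82
Stage 2: 38(ω_s−ω_c) = −82(ω_r−ω_c),  ω_c=0, ω_s=1
Stage 2: ω_r = 0 − (38/82)(1−0) = -19/41
  ⇒ ω_r²/ω_s² = -19/41
Coupling ω_s² = ω_r¹ ⇒ overall = 31/23 × -19/41 = -589/943

-589/943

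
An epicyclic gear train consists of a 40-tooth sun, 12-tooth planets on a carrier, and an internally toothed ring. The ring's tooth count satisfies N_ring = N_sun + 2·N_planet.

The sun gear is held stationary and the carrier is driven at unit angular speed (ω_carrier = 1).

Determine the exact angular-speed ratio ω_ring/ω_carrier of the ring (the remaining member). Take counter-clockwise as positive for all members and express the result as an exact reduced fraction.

13/8

N_ring = 40 + 2·12 = 64
40(ω_s−ω_c) = −64(ω_r−ω_c),  ω_s=0, ω_c=1
ω_r = 1 − (40/64)(0−1) = 13/8
ω_r/ω_c = 13/8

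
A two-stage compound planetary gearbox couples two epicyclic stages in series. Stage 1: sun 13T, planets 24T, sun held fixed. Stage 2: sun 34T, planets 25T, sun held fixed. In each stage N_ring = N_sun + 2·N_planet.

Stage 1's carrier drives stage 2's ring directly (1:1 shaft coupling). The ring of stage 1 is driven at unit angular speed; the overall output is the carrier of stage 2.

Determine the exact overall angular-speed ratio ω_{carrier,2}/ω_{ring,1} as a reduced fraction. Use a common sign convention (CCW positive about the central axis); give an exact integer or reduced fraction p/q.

Stage 1: N_ring = 13 + 2·24 = 61
Stage 1: 13(ω_s−ω_c) = −61(ω_r−ω_c),  ω_s=0, ω_r=1
Stage 1: 13(0−ω_c) = −61(1−ω_c)  ⇒  74ω_c = 61  ⇒  ω_c = 61/74
  ⇒ ω_c¹/ω_r¹ = 61/74
Stage 2: N_ring = 34 + 2·25 = 84
Stage 2: 34(ω_s−ω_c) = −84(ω_r−ω_c),  ω_s=0, ω_r=1
Stage 2: 34(0−ω_c) = −84(1−ω_c)  ⇒  118ω_c = 84  ⇒  ω_c = 42/59
  ⇒ ω_c²/ω_r² = 42/59
Coupling ω_r² = ω_c¹ ⇒ overall = 61/74 × 42/59 = 1281/2183

1281/2183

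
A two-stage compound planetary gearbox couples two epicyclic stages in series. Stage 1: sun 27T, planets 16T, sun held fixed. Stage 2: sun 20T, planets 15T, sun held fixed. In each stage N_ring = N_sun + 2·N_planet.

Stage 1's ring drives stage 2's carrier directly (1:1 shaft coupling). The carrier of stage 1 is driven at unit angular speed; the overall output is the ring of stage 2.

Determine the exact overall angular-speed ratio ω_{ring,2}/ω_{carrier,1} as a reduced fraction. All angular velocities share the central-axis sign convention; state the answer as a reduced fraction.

Stage 1: N_ring = 27 + 2·16 = 59
Stage 1: 27(ω_s−ω_c) = −59(ω_r−ω_c),  ω_s=0, ω_c=1
Stage 1: ω_r = 1 − (27/59)(0−1) = 86/59
  ⇒ ω_r¹/ω_c¹ = 86/59
Stage 2: N_ring = 20 + 2·15 = 50
Stage 2: 20(ω_s−ω_c) = −50(ω_r−ω_c),  ω_s=0, ω_c=1
Stage 2: ω_r = 1 − (20/50)(0−1) = 7/5
  ⇒ ω_r²/ω_c² = 7/5
Coupling ω_c² = ω_r¹ ⇒ overall = 86/59 × 7/5 = 602/295

602/295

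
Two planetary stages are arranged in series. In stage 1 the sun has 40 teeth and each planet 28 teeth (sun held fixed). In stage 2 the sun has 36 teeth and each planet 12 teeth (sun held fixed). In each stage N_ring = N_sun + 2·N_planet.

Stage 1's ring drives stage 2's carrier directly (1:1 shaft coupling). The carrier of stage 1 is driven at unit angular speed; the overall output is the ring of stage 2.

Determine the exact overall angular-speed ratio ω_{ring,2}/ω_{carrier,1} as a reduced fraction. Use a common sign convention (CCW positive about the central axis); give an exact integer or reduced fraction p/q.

34/15

Stage 1: N_ring = 40 + 2·28 = 96
Stage 1: 40(ω_s−ω_c) = −96(ω_r−ω_c),  ω_s=0, ω_c=1
Stage 1: ω_r = 1 − (40/96)(0−1) = 17/12
  ⇒ ω_r¹/ω_c¹ = 17/12
Stage 2: N_ring = 36 + 2·12 = 60
Stage 2: 36(ω_s−ω_c) = −60(ω_r−ω_c),  ω_s=0, ω_c=1
Stage 2: ω_r = 1 − (36/60)(0−1) = 8/5
  ⇒ ω_r²/ω_c² = 8/5
Coupling ω_c² = ω_r¹ ⇒ overall = 17/12 × 8/5 = 34/15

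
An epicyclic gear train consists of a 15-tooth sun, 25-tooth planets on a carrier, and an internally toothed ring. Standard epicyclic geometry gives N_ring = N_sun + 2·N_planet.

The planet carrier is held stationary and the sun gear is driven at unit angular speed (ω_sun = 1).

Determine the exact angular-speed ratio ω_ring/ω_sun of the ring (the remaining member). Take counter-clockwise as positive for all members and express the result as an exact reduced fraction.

N_ring = 15 + 2·25 = 65
15(ω_s−ω_c) = −65(ω_r−ω_c),  ω_c=0, ω_s=1
ω_r = 0 − (15/65)(1−0) = -3/13
ω_r/ω_s = -3/13

-3/13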